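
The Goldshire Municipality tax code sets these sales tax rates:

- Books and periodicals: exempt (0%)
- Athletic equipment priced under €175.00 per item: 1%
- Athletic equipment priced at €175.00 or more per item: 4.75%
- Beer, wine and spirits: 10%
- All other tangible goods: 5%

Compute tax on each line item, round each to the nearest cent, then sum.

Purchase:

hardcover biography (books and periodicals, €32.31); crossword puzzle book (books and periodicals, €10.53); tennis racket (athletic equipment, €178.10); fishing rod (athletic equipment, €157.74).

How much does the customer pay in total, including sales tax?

Hardcover biography €32.31: books and periodicals → 0% → €0.00
Crossword puzzle book €10.53: books and periodicals → 0% → €0.00
Tennis racket €178.10: athletic equipment, €175.00 or more → 4.75% → €8.46
Fishing rod €157.74: athletic equipment, under €175.00 → 1% → €1.58
Subtotal = €378.68; tax = €10.04; total due = €388.72

€388.72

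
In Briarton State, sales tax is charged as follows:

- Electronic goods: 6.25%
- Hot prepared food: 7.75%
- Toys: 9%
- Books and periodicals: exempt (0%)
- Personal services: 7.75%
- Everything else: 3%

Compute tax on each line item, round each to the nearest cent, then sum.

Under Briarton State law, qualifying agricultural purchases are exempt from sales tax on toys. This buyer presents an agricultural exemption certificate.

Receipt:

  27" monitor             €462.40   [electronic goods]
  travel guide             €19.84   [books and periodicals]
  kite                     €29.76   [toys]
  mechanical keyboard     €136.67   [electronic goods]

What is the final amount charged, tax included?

27" monitor €462.40: electronic goods → 6.25% → €28.90
Travel guide €19.84: books and periodicals → 0% → €0.00
Kite €29.76: toys, buyer-exempt → 0% → €0.00
Mechanical keyboard €136.67: electronic goods → 6.25% → €8.54
Subtotal = €648.67; tax = €37.44; total due = €686.11

€686.11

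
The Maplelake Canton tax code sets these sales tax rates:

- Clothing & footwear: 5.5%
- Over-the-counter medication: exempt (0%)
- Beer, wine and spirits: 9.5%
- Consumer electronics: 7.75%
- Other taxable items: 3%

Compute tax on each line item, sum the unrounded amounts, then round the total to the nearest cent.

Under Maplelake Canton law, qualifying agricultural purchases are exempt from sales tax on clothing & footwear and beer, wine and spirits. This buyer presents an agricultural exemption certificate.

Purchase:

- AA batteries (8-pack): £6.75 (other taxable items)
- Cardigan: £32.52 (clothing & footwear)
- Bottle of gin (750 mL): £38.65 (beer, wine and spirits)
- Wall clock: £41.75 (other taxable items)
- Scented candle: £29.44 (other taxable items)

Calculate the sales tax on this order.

AA batteries (8-pack) £6.75: other taxable items → 3% → £0.2025
Cardigan £32.52: clothing & footwear, buyer-exempt → 0% → £0.00
Bottle of gin (750 mL) £38.65: beer, wine and spirits, buyer-exempt → 0% → £0.00
Wall clock £41.75: other taxable items → 3% → £1.2525
Scented candle £29.44: other taxable items → 3% → £0.8832
Unrounded tax sum = £2.3382 → £2.34

£2.34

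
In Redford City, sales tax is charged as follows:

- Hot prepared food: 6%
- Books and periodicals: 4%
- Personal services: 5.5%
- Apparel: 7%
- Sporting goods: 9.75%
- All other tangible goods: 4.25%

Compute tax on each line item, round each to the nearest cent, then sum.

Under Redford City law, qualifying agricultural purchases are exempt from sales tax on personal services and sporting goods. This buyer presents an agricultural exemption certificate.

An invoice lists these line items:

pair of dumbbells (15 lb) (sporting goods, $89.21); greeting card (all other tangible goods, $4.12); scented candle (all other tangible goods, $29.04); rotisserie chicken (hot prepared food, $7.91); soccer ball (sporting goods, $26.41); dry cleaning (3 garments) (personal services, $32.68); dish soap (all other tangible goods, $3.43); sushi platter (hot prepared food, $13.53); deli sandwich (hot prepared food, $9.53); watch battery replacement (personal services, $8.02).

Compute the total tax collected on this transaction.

$3.41

Pair of dumbbells (15 lb) $89.21: sporting goods, buyer-exempt → 0% → $0.00
Greeting card $4.12: all other tangible goods → 4.25% → $0.18
Scented candle $29.04: all other tangible goods → 4.25% → $1.23
Rotisserie chicken $7.91: hot prepared food → 6% → $0.47
Soccer ball $26.41: sporting goods, buyer-exempt → 0% → $0.00
Dry cleaning (3 garments) $32.68: personal services, buyer-exempt → 0% → $0.00
Dish soap $3.43: all other tangible goods → 4.25% → $0.15
Sushi platter $13.53: hot prepared food → 6% → $0.81
Deli sandwich $9.53: hot prepared food → 6% → $0.57
Watch battery replacement $8.02: personal services, buyer-exempt → 0% → $0.00
Total tax = $0.18 + $1.23 + $0.47 + $0.15 + $0.81 + $0.57 = $3.41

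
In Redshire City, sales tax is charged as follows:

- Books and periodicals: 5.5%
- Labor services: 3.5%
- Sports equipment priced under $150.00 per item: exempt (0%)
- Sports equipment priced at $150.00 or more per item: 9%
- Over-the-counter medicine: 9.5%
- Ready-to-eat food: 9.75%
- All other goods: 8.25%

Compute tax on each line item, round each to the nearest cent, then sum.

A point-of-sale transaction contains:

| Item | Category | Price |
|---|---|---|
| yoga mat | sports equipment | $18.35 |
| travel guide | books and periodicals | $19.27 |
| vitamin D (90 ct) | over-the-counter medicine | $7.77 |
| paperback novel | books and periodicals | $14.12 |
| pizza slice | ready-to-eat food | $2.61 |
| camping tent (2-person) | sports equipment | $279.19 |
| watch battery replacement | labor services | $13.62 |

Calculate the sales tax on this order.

Yoga mat $18.35: sports equipment, under $150.00 → 0% → $0.00
Travel guide $19.27: books and periodicals → 5.5% → $1.06
Vitamin D (90 ct) $7.77: over-the-counter medicine → 9.5% → $0.74
Paperback novel $14.12: books and periodicals → 5.5% → $0.78
Pizza slice $2.61: ready-to-eat food → 9.75% → $0.25
Camping tent (2-person) $279.19: sports equipment, $150.00 or more → 9% → $25.13
Watch battery replacement $13.62: labor services → 3.5% → $0.48
Total tax = $1.06 + $0.74 + $0.78 + $0.25 + $25.13 + $0.48 = $28.44

$28.44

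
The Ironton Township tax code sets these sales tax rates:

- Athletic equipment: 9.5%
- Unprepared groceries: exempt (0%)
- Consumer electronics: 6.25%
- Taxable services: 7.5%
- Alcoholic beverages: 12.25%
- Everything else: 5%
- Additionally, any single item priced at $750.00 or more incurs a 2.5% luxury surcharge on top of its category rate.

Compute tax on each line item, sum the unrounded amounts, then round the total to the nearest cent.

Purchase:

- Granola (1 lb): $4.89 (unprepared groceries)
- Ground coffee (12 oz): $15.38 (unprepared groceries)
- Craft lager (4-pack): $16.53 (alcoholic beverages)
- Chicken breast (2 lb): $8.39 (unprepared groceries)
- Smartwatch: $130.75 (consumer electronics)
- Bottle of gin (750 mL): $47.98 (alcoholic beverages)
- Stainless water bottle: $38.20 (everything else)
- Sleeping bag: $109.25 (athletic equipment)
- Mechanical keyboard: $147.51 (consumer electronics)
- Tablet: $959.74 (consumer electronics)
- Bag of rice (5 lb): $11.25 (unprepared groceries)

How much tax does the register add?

Granola (1 lb) $4.89: unprepared groceries → 0% → $0.00
Ground coffee (12 oz) $15.38: unprepared groceries → 0% → $0.00
Craft lager (4-pack) $16.53: alcoholic beverages → 12.25% → $2.024925
Chicken breast (2 lb) $8.39: unprepared groceries → 0% → $0.00
Smartwatch $130.75: consumer electronics → 6.25% → $8.171875
Bottle of gin (750 mL) $47.98: alcoholic beverages → 12.25% → $5.87755
Stainless water bottle $38.20: everything else → 5% → $1.91
Sleeping bag $109.25: athletic equipment → 9.5% → $10.37875
Mechanical keyboard $147.51: consumer electronics → 6.25% → $9.219375
Tablet $959.74: consumer electronics → 6.25% + 2.5% surcharge = 8.75% → $83.97725
Bag of rice (5 lb) $11.25: unprepared groceries → 0% → $0.00
Unrounded tax sum = $121.559725 → $121.56

$121.56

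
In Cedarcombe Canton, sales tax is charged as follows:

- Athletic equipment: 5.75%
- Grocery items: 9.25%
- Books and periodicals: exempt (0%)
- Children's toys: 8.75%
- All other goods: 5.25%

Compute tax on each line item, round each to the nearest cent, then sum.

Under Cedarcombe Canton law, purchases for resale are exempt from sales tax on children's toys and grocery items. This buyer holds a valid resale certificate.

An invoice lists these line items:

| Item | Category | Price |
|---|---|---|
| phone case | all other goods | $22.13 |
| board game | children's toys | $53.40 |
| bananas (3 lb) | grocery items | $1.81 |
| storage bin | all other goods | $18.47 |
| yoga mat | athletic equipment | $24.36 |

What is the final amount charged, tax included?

Phone case $22.13: all other goods → 5.25% → $1.16
Board game $53.40: children's toys, buyer-exempt → 0% → $0.00
Bananas (3 lb) $1.81: grocery items, buyer-exempt → 0% → $0.00
Storage bin $18.47: all other goods → 5.25% → $0.97
Yoga mat $24.36: athletic equipment → 5.75% → $1.40
Subtotal = $120.17; tax = $3.53; total due = $123.70

$123.70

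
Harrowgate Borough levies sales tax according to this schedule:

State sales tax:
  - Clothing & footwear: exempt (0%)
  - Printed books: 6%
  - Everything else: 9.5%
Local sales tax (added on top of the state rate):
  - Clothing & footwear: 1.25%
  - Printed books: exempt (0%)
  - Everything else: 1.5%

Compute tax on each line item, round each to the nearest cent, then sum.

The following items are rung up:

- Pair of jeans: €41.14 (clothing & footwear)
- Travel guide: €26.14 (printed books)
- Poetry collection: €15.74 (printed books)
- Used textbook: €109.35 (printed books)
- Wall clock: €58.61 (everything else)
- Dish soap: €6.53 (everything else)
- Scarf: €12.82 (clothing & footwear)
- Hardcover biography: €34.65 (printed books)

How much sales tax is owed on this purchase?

€18.99

Pair of jeans €41.14: clothing & footwear → 0% + 1.25% local = 1.25% → €0.51
Travel guide €26.14: printed books → 6% + 0% local = 6% → €1.57
Poetry collection €15.74: printed books → 6% + 0% local = 6% → €0.94
Used textbook €109.35: printed books → 6% + 0% local = 6% → €6.56
Wall clock €58.61: everything else → 9.5% + 1.5% local = 11% → €6.45
Dish soap €6.53: everything else → 9.5% + 1.5% local = 11% → €0.72
Scarf €12.82: clothing & footwear → 0% + 1.25% local = 1.25% → €0.16
Hardcover biography €34.65: printed books → 6% + 0% local = 6% → €2.08
Total tax = €0.51 + €1.57 + €0.94 + €6.56 + €6.45 + €0.72 + €0.16 + €2.08 = €18.99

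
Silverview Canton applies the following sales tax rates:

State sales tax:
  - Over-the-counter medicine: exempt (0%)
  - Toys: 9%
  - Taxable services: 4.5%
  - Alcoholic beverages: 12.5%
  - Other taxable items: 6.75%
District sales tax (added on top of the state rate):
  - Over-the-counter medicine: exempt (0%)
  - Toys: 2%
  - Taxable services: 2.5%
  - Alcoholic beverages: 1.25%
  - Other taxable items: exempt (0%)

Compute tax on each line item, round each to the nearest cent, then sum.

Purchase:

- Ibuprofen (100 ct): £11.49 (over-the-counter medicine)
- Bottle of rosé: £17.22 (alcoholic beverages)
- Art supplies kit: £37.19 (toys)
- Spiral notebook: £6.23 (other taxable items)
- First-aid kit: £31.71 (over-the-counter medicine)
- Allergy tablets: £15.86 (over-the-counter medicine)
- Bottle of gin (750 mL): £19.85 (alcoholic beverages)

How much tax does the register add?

Ibuprofen (100 ct) £11.49: over-the-counter medicine → 0% + 0% district = 0% → £0.00
Bottle of rosé £17.22: alcoholic beverages → 12.5% + 1.25% district = 13.75% → £2.37
Art supplies kit £37.19: toys → 9% + 2% district = 11% → £4.09
Spiral notebook £6.23: other taxable items → 6.75% + 0% district = 6.75% → £0.42
First-aid kit £31.71: over-the-counter medicine → 0% + 0% district = 0% → £0.00
Allergy tablets £15.86: over-the-counter medicine → 0% + 0% district = 0% → £0.00
Bottle of gin (750 mL) £19.85: alcoholic beverages → 12.5% + 1.25% district = 13.75% → £2.73
Total tax = £2.37 + £4.09 + £0.42 + £2.73 = £9.61

£9.61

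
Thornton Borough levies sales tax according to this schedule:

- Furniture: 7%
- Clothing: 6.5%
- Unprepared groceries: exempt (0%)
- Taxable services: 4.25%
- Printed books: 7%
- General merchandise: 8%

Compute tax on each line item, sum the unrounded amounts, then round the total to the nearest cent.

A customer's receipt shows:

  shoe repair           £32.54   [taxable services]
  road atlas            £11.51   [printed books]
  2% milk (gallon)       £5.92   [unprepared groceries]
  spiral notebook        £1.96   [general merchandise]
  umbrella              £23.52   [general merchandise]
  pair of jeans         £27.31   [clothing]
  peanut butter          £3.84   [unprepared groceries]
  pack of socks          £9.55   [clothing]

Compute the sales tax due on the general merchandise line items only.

Spiral notebook £1.96: general merchandise → 8% → £0.1568
Umbrella £23.52: general merchandise → 8% → £1.8816
Tax on general merchandise: unrounded sum = £2.0384 → £2.04

£2.04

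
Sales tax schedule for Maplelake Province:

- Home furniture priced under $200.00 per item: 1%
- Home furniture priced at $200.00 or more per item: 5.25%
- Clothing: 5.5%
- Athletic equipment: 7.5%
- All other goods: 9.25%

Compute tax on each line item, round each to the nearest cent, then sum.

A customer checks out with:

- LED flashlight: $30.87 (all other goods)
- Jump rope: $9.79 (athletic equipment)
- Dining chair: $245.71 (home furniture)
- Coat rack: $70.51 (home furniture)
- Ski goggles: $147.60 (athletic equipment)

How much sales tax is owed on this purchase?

$28.27

LED flashlight $30.87: all other goods → 9.25% → $2.86
Jump rope $9.79: athletic equipment → 7.5% → $0.73
Dining chair $245.71: home furniture, $200.00 or more → 5.25% → $12.90
Coat rack $70.51: home furniture, under $200.00 → 1% → $0.71
Ski goggles $147.60: athletic equipment → 7.5% → $11.07
Total tax = $2.86 + $0.73 + $12.90 + $0.71 + $11.07 = $28.27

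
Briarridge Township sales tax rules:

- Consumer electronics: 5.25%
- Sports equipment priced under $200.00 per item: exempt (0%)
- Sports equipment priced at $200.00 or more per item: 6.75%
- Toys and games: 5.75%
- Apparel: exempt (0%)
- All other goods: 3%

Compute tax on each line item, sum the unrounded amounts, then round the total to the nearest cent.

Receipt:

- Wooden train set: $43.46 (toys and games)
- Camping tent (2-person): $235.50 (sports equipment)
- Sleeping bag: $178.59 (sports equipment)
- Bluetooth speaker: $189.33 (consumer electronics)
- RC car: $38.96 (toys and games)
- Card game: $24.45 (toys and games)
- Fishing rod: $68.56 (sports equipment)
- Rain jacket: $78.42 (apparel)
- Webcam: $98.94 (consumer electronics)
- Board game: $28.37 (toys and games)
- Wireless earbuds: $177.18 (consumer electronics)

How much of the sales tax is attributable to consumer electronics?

$24.44

Bluetooth speaker $189.33: consumer electronics → 5.25% → $9.939825
Webcam $98.94: consumer electronics → 5.25% → $5.19435
Wireless earbuds $177.18: consumer electronics → 5.25% → $9.30195
Tax on consumer electronics: unrounded sum = $24.436125 → $24.44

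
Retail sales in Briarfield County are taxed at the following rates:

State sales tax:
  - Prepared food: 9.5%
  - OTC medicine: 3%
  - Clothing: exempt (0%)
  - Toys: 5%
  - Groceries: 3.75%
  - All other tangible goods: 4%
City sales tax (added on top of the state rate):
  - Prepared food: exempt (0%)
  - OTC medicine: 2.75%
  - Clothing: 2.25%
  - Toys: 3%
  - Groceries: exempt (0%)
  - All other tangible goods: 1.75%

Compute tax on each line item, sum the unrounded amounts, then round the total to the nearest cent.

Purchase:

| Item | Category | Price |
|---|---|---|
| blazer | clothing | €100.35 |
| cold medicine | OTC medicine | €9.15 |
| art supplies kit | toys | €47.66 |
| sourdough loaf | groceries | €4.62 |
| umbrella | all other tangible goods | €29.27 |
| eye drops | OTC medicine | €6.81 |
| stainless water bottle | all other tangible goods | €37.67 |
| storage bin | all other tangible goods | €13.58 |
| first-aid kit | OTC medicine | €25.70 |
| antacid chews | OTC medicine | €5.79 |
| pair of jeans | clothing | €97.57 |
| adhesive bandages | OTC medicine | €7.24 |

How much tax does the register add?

€16.21

Blazer €100.35: clothing → 0% + 2.25% city = 2.25% → €2.257875
Cold medicine €9.15: OTC medicine → 3% + 2.75% city = 5.75% → €0.526125
Art supplies kit €47.66: toys → 5% + 3% city = 8% → €3.8128
Sourdough loaf €4.62: groceries → 3.75% + 0% city = 3.75% → €0.17325
Umbrella €29.27: all other tangible goods → 4% + 1.75% city = 5.75% → €1.683025
Eye drops €6.81: OTC medicine → 3% + 2.75% city = 5.75% → €0.391575
Stainless water bottle €37.67: all other tangible goods → 4% + 1.75% city = 5.75% → €2.166025
Storage bin €13.58: all other tangible goods → 4% + 1.75% city = 5.75% → €0.78085
First-aid kit €25.70: OTC medicine → 3% + 2.75% city = 5.75% → €1.47775
Antacid chews €5.79: OTC medicine → 3% + 2.75% city = 5.75% → €0.332925
Pair of jeans €97.57: clothing → 0% + 2.25% city = 2.25% → €2.195325
Adhesive bandages €7.24: OTC medicine → 3% + 2.75% city = 5.75% → €0.4163
Unrounded tax sum = €16.213825 → €16.21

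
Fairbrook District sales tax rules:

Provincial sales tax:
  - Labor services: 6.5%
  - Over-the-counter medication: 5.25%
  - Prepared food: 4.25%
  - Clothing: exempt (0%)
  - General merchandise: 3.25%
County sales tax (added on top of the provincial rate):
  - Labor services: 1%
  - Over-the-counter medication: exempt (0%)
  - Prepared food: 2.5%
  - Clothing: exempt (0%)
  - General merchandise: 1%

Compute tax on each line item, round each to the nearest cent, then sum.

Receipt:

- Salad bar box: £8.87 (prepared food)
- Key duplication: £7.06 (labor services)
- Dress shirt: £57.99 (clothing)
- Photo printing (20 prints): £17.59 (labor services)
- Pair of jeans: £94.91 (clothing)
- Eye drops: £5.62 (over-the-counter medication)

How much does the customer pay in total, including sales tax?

Salad bar box £8.87: prepared food → 4.25% + 2.5% county = 6.75% → £0.60
Key duplication £7.06: labor services → 6.5% + 1% county = 7.5% → £0.53
Dress shirt £57.99: clothing → 0% + 0% county = 0% → £0.00
Photo printing (20 prints) £17.59: labor services → 6.5% + 1% county = 7.5% → £1.32
Pair of jeans £94.91: clothing → 0% + 0% county = 0% → £0.00
Eye drops £5.62: over-the-counter medication → 5.25% + 0% county = 5.25% → £0.30
Subtotal = £192.04; tax = £2.75; total due = £194.79

£194.79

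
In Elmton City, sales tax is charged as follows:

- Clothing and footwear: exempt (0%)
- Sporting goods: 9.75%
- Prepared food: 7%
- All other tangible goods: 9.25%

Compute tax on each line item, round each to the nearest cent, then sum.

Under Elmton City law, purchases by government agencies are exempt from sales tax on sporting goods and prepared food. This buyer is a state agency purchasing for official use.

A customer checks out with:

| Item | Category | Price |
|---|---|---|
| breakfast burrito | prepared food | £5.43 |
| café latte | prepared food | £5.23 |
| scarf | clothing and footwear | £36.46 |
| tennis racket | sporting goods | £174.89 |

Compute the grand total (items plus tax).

Breakfast burrito £5.43: prepared food, buyer-exempt → 0% → £0.00
Café latte £5.23: prepared food, buyer-exempt → 0% → £0.00
Scarf £36.46: clothing and footwear → 0% → £0.00
Tennis racket £174.89: sporting goods, buyer-exempt → 0% → £0.00
Subtotal = £222.01; tax = £0.00; total due = £222.01

£222.01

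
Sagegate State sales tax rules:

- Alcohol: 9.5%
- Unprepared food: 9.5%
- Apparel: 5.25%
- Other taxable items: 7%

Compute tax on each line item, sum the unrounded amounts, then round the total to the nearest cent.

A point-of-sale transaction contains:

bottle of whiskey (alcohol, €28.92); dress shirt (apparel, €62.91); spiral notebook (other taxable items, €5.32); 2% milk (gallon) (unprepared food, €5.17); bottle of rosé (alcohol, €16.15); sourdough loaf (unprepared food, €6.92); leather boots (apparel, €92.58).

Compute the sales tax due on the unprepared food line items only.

€1.15

2% milk (gallon) €5.17: unprepared food → 9.5% → €0.49115
Sourdough loaf €6.92: unprepared food → 9.5% → €0.6574
Tax on unprepared food: unrounded sum = €1.14855 → €1.15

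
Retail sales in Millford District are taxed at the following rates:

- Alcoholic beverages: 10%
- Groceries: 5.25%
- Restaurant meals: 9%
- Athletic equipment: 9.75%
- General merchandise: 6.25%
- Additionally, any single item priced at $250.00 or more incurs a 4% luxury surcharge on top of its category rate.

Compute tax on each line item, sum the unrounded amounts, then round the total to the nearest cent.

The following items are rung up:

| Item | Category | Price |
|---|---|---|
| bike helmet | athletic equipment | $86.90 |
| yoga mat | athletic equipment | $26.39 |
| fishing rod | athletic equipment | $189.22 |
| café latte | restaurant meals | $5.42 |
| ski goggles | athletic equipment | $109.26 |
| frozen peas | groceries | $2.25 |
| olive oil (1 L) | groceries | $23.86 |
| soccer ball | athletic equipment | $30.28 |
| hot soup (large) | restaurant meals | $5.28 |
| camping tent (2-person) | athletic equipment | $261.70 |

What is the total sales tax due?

$81.42

Bike helmet $86.90: athletic equipment → 9.75% → $8.47275
Yoga mat $26.39: athletic equipment → 9.75% → $2.573025
Fishing rod $189.22: athletic equipment → 9.75% → $18.44895
Café latte $5.42: restaurant meals → 9% → $0.4878
Ski goggles $109.26: athletic equipment → 9.75% → $10.65285
Frozen peas $2.25: groceries → 5.25% → $0.118125
Olive oil (1 L) $23.86: groceries → 5.25% → $1.25265
Soccer ball $30.28: athletic equipment → 9.75% → $2.9523
Hot soup (large) $5.28: restaurant meals → 9% → $0.4752
Camping tent (2-person) $261.70: athletic equipment → 9.75% + 4% surcharge = 13.75% → $35.98375
Unrounded tax sum = $81.4174 → $81.42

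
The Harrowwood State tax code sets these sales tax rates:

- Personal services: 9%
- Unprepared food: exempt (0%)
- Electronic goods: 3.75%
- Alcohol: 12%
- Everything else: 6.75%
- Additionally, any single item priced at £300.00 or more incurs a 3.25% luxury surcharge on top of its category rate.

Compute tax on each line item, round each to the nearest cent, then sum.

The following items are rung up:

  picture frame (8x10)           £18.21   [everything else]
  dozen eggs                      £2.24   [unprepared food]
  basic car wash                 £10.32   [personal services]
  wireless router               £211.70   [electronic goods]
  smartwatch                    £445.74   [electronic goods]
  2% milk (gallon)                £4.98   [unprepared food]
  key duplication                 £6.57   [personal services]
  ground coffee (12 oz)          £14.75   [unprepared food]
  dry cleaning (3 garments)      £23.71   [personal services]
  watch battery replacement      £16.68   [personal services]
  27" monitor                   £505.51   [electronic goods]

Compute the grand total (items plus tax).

£1341.32

Picture frame (8x10) £18.21: everything else → 6.75% → £1.23
Dozen eggs £2.24: unprepared food → 0% → £0.00
Basic car wash £10.32: personal services → 9% → £0.93
Wireless router £211.70: electronic goods → 3.75% → £7.94
Smartwatch £445.74: electronic goods → 3.75% + 3.25% surcharge = 7% → £31.20
2% milk (gallon) £4.98: unprepared food → 0% → £0.00
Key duplication £6.57: personal services → 9% → £0.59
Ground coffee (12 oz) £14.75: unprepared food → 0% → £0.00
Dry cleaning (3 garments) £23.71: personal services → 9% → £2.13
Watch battery replacement £16.68: personal services → 9% → £1.50
27" monitor £505.51: electronic goods → 3.75% + 3.25% surcharge = 7% → £35.39
Subtotal = £1260.41; tax = £80.91; total due = £1341.32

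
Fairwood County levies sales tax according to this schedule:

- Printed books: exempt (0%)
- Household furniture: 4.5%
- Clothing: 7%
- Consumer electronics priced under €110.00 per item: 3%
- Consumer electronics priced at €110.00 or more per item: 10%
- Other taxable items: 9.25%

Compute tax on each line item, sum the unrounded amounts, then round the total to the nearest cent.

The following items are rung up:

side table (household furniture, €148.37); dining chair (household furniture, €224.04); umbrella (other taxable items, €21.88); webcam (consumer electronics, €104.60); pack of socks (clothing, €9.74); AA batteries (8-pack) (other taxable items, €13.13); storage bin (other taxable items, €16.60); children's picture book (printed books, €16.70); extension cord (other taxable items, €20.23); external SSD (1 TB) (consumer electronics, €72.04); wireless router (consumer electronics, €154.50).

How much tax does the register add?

€44.83

Side table €148.37: household furniture → 4.5% → €6.67665
Dining chair €224.04: household furniture → 4.5% → €10.0818
Umbrella €21.88: other taxable items → 9.25% → €2.0239
Webcam €104.60: consumer electronics, under €110.00 → 3% → €3.138
Pack of socks €9.74: clothing → 7% → €0.6818
AA batteries (8-pack) €13.13: other taxable items → 9.25% → €1.214525
Storage bin €16.60: other taxable items → 9.25% → €1.5355
Children's picture book €16.70: printed books → 0% → €0.00
Extension cord €20.23: other taxable items → 9.25% → €1.871275
External SSD (1 TB) €72.04: consumer electronics, under €110.00 → 3% → €2.1612
Wireless router €154.50: consumer electronics, €110.00 or more → 10% → €15.45
Unrounded tax sum = €44.83465 → €44.83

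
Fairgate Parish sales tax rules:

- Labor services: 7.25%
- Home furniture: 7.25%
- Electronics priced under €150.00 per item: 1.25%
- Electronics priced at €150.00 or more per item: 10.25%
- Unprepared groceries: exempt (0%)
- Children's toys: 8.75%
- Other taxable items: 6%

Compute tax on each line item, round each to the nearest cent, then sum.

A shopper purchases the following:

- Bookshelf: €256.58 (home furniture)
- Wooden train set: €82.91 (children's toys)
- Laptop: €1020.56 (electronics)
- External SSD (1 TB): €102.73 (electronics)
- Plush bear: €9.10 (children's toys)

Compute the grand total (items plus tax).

€1604.42

Bookshelf €256.58: home furniture → 7.25% → €18.60
Wooden train set €82.91: children's toys → 8.75% → €7.25
Laptop €1020.56: electronics, €150.00 or more → 10.25% → €104.61
External SSD (1 TB) €102.73: electronics, under €150.00 → 1.25% → €1.28
Plush bear €9.10: children's toys → 8.75% → €0.80
Subtotal = €1471.88; tax = €132.54; total due = €1604.42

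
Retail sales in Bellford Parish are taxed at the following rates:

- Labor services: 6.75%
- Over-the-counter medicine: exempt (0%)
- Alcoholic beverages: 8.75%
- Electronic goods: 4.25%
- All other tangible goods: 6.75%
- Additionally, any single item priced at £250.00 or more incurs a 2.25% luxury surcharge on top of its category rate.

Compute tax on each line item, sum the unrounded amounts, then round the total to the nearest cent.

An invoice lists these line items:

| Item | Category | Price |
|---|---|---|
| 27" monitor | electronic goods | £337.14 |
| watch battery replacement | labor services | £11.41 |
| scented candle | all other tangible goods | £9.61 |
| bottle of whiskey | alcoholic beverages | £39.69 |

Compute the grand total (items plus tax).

27" monitor £337.14: electronic goods → 4.25% + 2.25% surcharge = 6.5% → £21.9141
Watch battery replacement £11.41: labor services → 6.75% → £0.770175
Scented candle £9.61: all other tangible goods → 6.75% → £0.648675
Bottle of whiskey £39.69: alcoholic beverages → 8.75% → £3.472875
Subtotal = £397.85; unrounded tax = £26.805825 → £26.81; total due = £424.66

£424.66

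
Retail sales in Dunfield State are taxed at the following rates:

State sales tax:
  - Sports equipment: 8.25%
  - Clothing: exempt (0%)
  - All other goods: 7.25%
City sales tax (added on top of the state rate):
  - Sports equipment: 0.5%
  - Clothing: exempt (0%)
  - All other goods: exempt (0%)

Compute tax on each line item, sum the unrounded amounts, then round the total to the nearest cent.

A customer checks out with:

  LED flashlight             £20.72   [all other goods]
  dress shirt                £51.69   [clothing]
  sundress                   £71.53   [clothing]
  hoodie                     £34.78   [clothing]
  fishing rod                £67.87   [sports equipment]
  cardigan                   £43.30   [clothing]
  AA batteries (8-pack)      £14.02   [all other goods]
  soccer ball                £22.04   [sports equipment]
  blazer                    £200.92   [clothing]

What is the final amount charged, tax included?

£537.26

LED flashlight £20.72: all other goods → 7.25% + 0% city = 7.25% → £1.5022
Dress shirt £51.69: clothing → 0% + 0% city = 0% → £0.00
Sundress £71.53: clothing → 0% + 0% city = 0% → £0.00
Hoodie £34.78: clothing → 0% + 0% city = 0% → £0.00
Fishing rod £67.87: sports equipment → 8.25% + 0.5% city = 8.75% → £5.938625
Cardigan £43.30: clothing → 0% + 0% city = 0% → £0.00
AA batteries (8-pack) £14.02: all other goods → 7.25% + 0% city = 7.25% → £1.01645
Soccer ball £22.04: sports equipment → 8.25% + 0.5% city = 8.75% → £1.9285
Blazer £200.92: clothing → 0% + 0% city = 0% → £0.00
Subtotal = £526.87; unrounded tax = £10.385775 → £10.39; total due = £537.26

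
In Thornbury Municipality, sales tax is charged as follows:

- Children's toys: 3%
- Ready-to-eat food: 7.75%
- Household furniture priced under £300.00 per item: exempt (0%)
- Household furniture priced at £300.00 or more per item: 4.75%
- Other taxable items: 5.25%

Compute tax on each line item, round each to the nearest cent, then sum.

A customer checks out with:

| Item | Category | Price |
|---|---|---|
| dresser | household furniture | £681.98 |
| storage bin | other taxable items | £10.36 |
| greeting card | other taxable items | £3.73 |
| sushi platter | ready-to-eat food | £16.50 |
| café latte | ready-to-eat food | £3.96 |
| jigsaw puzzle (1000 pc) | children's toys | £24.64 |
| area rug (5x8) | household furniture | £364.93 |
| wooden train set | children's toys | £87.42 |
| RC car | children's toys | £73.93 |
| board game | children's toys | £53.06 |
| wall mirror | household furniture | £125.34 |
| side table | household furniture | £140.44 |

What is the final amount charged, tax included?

£1645.51

Dresser £681.98: household furniture, £300.00 or more → 4.75% → £32.39
Storage bin £10.36: other taxable items → 5.25% → £0.54
Greeting card £3.73: other taxable items → 5.25% → £0.20
Sushi platter £16.50: ready-to-eat food → 7.75% → £1.28
Café latte £3.96: ready-to-eat food → 7.75% → £0.31
Jigsaw puzzle (1000 pc) £24.64: children's toys → 3% → £0.74
Area rug (5x8) £364.93: household furniture, £300.00 or more → 4.75% → £17.33
Wooden train set £87.42: children's toys → 3% → £2.62
RC car £73.93: children's toys → 3% → £2.22
Board game £53.06: children's toys → 3% → £1.59
Wall mirror £125.34: household furniture, under £300.00 → 0% → £0.00
Side table £140.44: household furniture, under £300.00 → 0% → £0.00
Subtotal = £1586.29; tax = £59.22; total due = £1645.51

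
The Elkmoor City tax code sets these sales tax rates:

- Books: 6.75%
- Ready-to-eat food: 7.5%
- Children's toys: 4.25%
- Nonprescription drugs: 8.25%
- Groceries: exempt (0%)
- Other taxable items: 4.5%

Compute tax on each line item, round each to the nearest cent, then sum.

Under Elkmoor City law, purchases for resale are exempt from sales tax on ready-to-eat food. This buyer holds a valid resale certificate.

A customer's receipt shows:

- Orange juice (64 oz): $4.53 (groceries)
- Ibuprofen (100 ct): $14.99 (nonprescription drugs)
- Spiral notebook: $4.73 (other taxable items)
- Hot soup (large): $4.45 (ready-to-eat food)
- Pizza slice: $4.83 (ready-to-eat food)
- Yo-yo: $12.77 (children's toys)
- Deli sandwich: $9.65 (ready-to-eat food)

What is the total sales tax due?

Orange juice (64 oz) $4.53: groceries → 0% → $0.00
Ibuprofen (100 ct) $14.99: nonprescription drugs → 8.25% → $1.24
Spiral notebook $4.73: other taxable items → 4.5% → $0.21
Hot soup (large) $4.45: ready-to-eat food, buyer-exempt → 0% → $0.00
Pizza slice $4.83: ready-to-eat food, buyer-exempt → 0% → $0.00
Yo-yo $12.77: children's toys → 4.25% → $0.54
Deli sandwich $9.65: ready-to-eat food, buyer-exempt → 0% → $0.00
Total tax = $1.24 + $0.21 + $0.54 = $1.99

$1.99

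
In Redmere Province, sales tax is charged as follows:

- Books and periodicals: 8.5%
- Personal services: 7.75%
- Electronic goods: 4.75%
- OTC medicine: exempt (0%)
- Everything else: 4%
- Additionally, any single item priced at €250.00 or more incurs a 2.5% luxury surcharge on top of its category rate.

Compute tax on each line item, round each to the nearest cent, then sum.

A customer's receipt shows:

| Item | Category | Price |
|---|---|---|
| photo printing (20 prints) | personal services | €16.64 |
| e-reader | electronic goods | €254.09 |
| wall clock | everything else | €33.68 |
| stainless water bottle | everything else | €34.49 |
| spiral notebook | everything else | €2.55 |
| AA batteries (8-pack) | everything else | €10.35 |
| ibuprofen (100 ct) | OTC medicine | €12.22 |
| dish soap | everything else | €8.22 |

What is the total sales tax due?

€23.28

Photo printing (20 prints) €16.64: personal services → 7.75% → €1.29
E-reader €254.09: electronic goods → 4.75% + 2.5% surcharge = 7.25% → €18.42
Wall clock €33.68: everything else → 4% → €1.35
Stainless water bottle €34.49: everything else → 4% → €1.38
Spiral notebook €2.55: everything else → 4% → €0.10
AA batteries (8-pack) €10.35: everything else → 4% → €0.41
Ibuprofen (100 ct) €12.22: OTC medicine → 0% → €0.00
Dish soap €8.22: everything else → 4% → €0.33
Total tax = €1.29 + €18.42 + €1.35 + €1.38 + €0.10 + €0.41 + €0.33 = €23.28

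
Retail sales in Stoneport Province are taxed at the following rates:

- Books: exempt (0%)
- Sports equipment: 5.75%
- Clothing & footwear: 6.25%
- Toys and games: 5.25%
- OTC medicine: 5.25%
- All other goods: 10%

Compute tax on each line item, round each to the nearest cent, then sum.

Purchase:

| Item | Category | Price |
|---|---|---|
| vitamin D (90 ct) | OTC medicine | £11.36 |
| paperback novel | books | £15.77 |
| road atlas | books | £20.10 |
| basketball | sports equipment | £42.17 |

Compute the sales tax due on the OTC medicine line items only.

Vitamin D (90 ct) £11.36: OTC medicine → 5.25% → £0.60
Tax on OTC medicine = £0.60

£0.60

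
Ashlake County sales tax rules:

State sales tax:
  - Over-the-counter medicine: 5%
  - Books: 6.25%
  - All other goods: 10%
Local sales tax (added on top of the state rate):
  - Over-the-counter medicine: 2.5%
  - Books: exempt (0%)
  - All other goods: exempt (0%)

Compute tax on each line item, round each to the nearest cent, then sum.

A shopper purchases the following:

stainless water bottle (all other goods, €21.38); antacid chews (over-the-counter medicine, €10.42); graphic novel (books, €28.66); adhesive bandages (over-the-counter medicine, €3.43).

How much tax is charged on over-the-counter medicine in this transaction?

€1.04

Antacid chews €10.42: over-the-counter medicine → 5% + 2.5% local = 7.5% → €0.78
Adhesive bandages €3.43: over-the-counter medicine → 5% + 2.5% local = 7.5% → €0.26
Tax on over-the-counter medicine = €0.78 + €0.26 = €1.04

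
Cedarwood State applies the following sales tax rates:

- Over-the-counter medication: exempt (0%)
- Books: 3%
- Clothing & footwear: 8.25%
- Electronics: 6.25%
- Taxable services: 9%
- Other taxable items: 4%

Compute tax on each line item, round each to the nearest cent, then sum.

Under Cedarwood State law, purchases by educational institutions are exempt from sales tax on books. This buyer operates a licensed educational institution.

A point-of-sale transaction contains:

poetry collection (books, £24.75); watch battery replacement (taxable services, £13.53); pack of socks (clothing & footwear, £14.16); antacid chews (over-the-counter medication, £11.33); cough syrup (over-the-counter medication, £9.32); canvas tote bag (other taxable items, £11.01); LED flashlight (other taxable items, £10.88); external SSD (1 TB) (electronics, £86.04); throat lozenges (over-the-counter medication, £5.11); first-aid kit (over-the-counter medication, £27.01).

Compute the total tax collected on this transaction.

£8.65

Poetry collection £24.75: books, buyer-exempt → 0% → £0.00
Watch battery replacement £13.53: taxable services → 9% → £1.22
Pack of socks £14.16: clothing & footwear → 8.25% → £1.17
Antacid chews £11.33: over-the-counter medication → 0% → £0.00
Cough syrup £9.32: over-the-counter medication → 0% → £0.00
Canvas tote bag £11.01: other taxable items → 4% → £0.44
LED flashlight £10.88: other taxable items → 4% → £0.44
External SSD (1 TB) £86.04: electronics → 6.25% → £5.38
Throat lozenges £5.11: over-the-counter medication → 0% → £0.00
First-aid kit £27.01: over-the-counter medication → 0% → £0.00
Total tax = £1.22 + £1.17 + £0.44 + £0.44 + £5.38 = £8.65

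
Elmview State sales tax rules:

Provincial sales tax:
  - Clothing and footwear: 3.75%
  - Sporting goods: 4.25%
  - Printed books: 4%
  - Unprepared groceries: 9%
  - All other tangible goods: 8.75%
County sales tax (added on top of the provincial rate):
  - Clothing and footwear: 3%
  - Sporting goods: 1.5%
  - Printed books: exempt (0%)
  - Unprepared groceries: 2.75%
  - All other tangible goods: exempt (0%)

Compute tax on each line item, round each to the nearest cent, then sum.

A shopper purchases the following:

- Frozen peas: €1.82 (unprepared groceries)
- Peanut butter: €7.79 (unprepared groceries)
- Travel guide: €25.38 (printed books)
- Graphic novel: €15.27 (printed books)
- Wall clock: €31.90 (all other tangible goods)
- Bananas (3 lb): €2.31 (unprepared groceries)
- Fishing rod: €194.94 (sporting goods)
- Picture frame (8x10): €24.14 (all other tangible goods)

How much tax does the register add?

Frozen peas €1.82: unprepared groceries → 9% + 2.75% county = 11.75% → €0.21
Peanut butter €7.79: unprepared groceries → 9% + 2.75% county = 11.75% → €0.92
Travel guide €25.38: printed books → 4% + 0% county = 4% → €1.02
Graphic novel €15.27: printed books → 4% + 0% county = 4% → €0.61
Wall clock €31.90: all other tangible goods → 8.75% + 0% county = 8.75% → €2.79
Bananas (3 lb) €2.31: unprepared groceries → 9% + 2.75% county = 11.75% → €0.27
Fishing rod €194.94: sporting goods → 4.25% + 1.5% county = 5.75% → €11.21
Picture frame (8x10) €24.14: all other tangible goods → 8.75% + 0% county = 8.75% → €2.11
Total tax = €0.21 + €0.92 + €1.02 + €0.61 + €2.79 + €0.27 + €11.21 + €2.11 = €19.14

€19.14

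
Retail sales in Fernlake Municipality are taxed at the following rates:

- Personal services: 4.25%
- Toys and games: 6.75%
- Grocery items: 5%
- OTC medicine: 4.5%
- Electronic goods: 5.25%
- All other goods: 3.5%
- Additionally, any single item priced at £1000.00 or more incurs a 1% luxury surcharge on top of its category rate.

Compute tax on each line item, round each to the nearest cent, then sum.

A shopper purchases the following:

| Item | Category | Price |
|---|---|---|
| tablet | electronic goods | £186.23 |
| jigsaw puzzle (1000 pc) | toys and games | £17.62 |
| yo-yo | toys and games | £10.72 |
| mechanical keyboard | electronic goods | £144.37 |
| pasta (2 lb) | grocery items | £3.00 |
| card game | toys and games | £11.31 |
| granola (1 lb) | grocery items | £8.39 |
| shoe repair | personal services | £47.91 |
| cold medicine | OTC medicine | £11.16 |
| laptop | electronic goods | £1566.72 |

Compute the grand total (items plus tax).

Tablet £186.23: electronic goods → 5.25% → £9.78
Jigsaw puzzle (1000 pc) £17.62: toys and games → 6.75% → £1.19
Yo-yo £10.72: toys and games → 6.75% → £0.72
Mechanical keyboard £144.37: electronic goods → 5.25% → £7.58
Pasta (2 lb) £3.00: grocery items → 5% → £0.15
Card game £11.31: toys and games → 6.75% → £0.76
Granola (1 lb) £8.39: grocery items → 5% → £0.42
Shoe repair £47.91: personal services → 4.25% → £2.04
Cold medicine £11.16: OTC medicine → 4.5% → £0.50
Laptop £1566.72: electronic goods → 5.25% + 1% surcharge = 6.25% → £97.92
Subtotal = £2007.43; tax = £121.06; total due = £2128.49

£2128.49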